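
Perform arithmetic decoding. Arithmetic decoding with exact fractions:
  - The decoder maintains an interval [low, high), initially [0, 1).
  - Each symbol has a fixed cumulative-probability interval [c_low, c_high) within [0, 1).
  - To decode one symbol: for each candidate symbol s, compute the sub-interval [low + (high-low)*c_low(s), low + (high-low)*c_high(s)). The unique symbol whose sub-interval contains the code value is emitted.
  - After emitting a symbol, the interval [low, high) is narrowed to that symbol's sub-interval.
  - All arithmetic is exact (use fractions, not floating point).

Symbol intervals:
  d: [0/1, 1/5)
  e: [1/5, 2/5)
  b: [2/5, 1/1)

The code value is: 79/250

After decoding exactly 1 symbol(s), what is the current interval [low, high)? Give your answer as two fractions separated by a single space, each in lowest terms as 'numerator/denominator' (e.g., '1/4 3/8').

Answer: 1/5 2/5

Derivation:
Step 1: interval [0/1, 1/1), width = 1/1 - 0/1 = 1/1
  'd': [0/1 + 1/1*0/1, 0/1 + 1/1*1/5) = [0/1, 1/5)
  'e': [0/1 + 1/1*1/5, 0/1 + 1/1*2/5) = [1/5, 2/5) <- contains code 79/250
  'b': [0/1 + 1/1*2/5, 0/1 + 1/1*1/1) = [2/5, 1/1)
  emit 'e', narrow to [1/5, 2/5)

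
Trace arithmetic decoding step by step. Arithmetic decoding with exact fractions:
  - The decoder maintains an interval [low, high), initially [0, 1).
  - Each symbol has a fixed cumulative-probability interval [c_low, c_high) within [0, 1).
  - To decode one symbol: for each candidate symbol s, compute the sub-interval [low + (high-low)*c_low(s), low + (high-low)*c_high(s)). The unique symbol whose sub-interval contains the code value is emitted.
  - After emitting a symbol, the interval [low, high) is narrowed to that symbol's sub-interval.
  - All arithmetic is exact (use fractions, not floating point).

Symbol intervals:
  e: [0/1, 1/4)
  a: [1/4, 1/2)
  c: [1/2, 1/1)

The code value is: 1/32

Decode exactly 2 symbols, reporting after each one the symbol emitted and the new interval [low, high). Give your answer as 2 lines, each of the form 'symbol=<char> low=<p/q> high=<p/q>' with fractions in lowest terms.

Answer: symbol=e low=0/1 high=1/4
symbol=e low=0/1 high=1/16

Derivation:
Step 1: interval [0/1, 1/1), width = 1/1 - 0/1 = 1/1
  'e': [0/1 + 1/1*0/1, 0/1 + 1/1*1/4) = [0/1, 1/4) <- contains code 1/32
  'a': [0/1 + 1/1*1/4, 0/1 + 1/1*1/2) = [1/4, 1/2)
  'c': [0/1 + 1/1*1/2, 0/1 + 1/1*1/1) = [1/2, 1/1)
  emit 'e', narrow to [0/1, 1/4)
Step 2: interval [0/1, 1/4), width = 1/4 - 0/1 = 1/4
  'e': [0/1 + 1/4*0/1, 0/1 + 1/4*1/4) = [0/1, 1/16) <- contains code 1/32
  'a': [0/1 + 1/4*1/4, 0/1 + 1/4*1/2) = [1/16, 1/8)
  'c': [0/1 + 1/4*1/2, 0/1 + 1/4*1/1) = [1/8, 1/4)
  emit 'e', narrow to [0/1, 1/16)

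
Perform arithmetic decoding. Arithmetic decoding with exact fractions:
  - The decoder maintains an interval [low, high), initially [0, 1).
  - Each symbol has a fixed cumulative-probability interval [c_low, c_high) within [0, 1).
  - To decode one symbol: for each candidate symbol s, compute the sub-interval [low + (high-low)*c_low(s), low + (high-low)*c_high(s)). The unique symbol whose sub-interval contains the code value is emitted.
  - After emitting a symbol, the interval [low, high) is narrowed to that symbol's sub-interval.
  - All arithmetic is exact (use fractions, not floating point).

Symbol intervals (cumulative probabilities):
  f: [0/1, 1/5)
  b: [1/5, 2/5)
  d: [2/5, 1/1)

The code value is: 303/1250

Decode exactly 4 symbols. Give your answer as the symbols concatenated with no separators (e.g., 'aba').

Step 1: interval [0/1, 1/1), width = 1/1 - 0/1 = 1/1
  'f': [0/1 + 1/1*0/1, 0/1 + 1/1*1/5) = [0/1, 1/5)
  'b': [0/1 + 1/1*1/5, 0/1 + 1/1*2/5) = [1/5, 2/5) <- contains code 303/1250
  'd': [0/1 + 1/1*2/5, 0/1 + 1/1*1/1) = [2/5, 1/1)
  emit 'b', narrow to [1/5, 2/5)
Step 2: interval [1/5, 2/5), width = 2/5 - 1/5 = 1/5
  'f': [1/5 + 1/5*0/1, 1/5 + 1/5*1/5) = [1/5, 6/25)
  'b': [1/5 + 1/5*1/5, 1/5 + 1/5*2/5) = [6/25, 7/25) <- contains code 303/1250
  'd': [1/5 + 1/5*2/5, 1/5 + 1/5*1/1) = [7/25, 2/5)
  emit 'b', narrow to [6/25, 7/25)
Step 3: interval [6/25, 7/25), width = 7/25 - 6/25 = 1/25
  'f': [6/25 + 1/25*0/1, 6/25 + 1/25*1/5) = [6/25, 31/125) <- contains code 303/1250
  'b': [6/25 + 1/25*1/5, 6/25 + 1/25*2/5) = [31/125, 32/125)
  'd': [6/25 + 1/25*2/5, 6/25 + 1/25*1/1) = [32/125, 7/25)
  emit 'f', narrow to [6/25, 31/125)
Step 4: interval [6/25, 31/125), width = 31/125 - 6/25 = 1/125
  'f': [6/25 + 1/125*0/1, 6/25 + 1/125*1/5) = [6/25, 151/625)
  'b': [6/25 + 1/125*1/5, 6/25 + 1/125*2/5) = [151/625, 152/625) <- contains code 303/1250
  'd': [6/25 + 1/125*2/5, 6/25 + 1/125*1/1) = [152/625, 31/125)
  emit 'b', narrow to [151/625, 152/625)

Answer: bbfb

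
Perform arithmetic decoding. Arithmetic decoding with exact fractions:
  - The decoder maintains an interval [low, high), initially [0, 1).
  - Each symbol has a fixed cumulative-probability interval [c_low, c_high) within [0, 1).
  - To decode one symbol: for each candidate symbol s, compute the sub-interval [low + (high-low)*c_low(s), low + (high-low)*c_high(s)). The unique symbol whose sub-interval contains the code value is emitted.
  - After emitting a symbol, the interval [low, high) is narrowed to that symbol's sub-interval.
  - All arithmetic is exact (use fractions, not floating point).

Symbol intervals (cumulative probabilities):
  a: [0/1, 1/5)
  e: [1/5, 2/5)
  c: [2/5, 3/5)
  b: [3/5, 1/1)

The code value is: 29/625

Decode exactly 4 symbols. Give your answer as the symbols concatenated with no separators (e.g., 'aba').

Step 1: interval [0/1, 1/1), width = 1/1 - 0/1 = 1/1
  'a': [0/1 + 1/1*0/1, 0/1 + 1/1*1/5) = [0/1, 1/5) <- contains code 29/625
  'e': [0/1 + 1/1*1/5, 0/1 + 1/1*2/5) = [1/5, 2/5)
  'c': [0/1 + 1/1*2/5, 0/1 + 1/1*3/5) = [2/5, 3/5)
  'b': [0/1 + 1/1*3/5, 0/1 + 1/1*1/1) = [3/5, 1/1)
  emit 'a', narrow to [0/1, 1/5)
Step 2: interval [0/1, 1/5), width = 1/5 - 0/1 = 1/5
  'a': [0/1 + 1/5*0/1, 0/1 + 1/5*1/5) = [0/1, 1/25)
  'e': [0/1 + 1/5*1/5, 0/1 + 1/5*2/5) = [1/25, 2/25) <- contains code 29/625
  'c': [0/1 + 1/5*2/5, 0/1 + 1/5*3/5) = [2/25, 3/25)
  'b': [0/1 + 1/5*3/5, 0/1 + 1/5*1/1) = [3/25, 1/5)
  emit 'e', narrow to [1/25, 2/25)
Step 3: interval [1/25, 2/25), width = 2/25 - 1/25 = 1/25
  'a': [1/25 + 1/25*0/1, 1/25 + 1/25*1/5) = [1/25, 6/125) <- contains code 29/625
  'e': [1/25 + 1/25*1/5, 1/25 + 1/25*2/5) = [6/125, 7/125)
  'c': [1/25 + 1/25*2/5, 1/25 + 1/25*3/5) = [7/125, 8/125)
  'b': [1/25 + 1/25*3/5, 1/25 + 1/25*1/1) = [8/125, 2/25)
  emit 'a', narrow to [1/25, 6/125)
Step 4: interval [1/25, 6/125), width = 6/125 - 1/25 = 1/125
  'a': [1/25 + 1/125*0/1, 1/25 + 1/125*1/5) = [1/25, 26/625)
  'e': [1/25 + 1/125*1/5, 1/25 + 1/125*2/5) = [26/625, 27/625)
  'c': [1/25 + 1/125*2/5, 1/25 + 1/125*3/5) = [27/625, 28/625)
  'b': [1/25 + 1/125*3/5, 1/25 + 1/125*1/1) = [28/625, 6/125) <- contains code 29/625
  emit 'b', narrow to [28/625, 6/125)

Answer: aeab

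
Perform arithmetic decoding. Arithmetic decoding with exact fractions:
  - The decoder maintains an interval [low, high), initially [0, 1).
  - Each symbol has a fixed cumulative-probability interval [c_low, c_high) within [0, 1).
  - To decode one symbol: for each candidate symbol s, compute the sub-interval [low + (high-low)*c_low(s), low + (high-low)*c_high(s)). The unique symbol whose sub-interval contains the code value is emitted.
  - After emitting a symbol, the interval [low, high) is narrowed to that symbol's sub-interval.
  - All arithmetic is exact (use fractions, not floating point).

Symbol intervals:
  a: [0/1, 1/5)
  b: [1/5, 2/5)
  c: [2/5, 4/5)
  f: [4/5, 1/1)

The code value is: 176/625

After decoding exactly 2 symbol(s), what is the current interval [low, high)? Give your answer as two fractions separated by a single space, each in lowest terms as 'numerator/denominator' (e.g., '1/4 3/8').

Answer: 7/25 9/25

Derivation:
Step 1: interval [0/1, 1/1), width = 1/1 - 0/1 = 1/1
  'a': [0/1 + 1/1*0/1, 0/1 + 1/1*1/5) = [0/1, 1/5)
  'b': [0/1 + 1/1*1/5, 0/1 + 1/1*2/5) = [1/5, 2/5) <- contains code 176/625
  'c': [0/1 + 1/1*2/5, 0/1 + 1/1*4/5) = [2/5, 4/5)
  'f': [0/1 + 1/1*4/5, 0/1 + 1/1*1/1) = [4/5, 1/1)
  emit 'b', narrow to [1/5, 2/5)
Step 2: interval [1/5, 2/5), width = 2/5 - 1/5 = 1/5
  'a': [1/5 + 1/5*0/1, 1/5 + 1/5*1/5) = [1/5, 6/25)
  'b': [1/5 + 1/5*1/5, 1/5 + 1/5*2/5) = [6/25, 7/25)
  'c': [1/5 + 1/5*2/5, 1/5 + 1/5*4/5) = [7/25, 9/25) <- contains code 176/625
  'f': [1/5 + 1/5*4/5, 1/5 + 1/5*1/1) = [9/25, 2/5)
  emit 'c', narrow to [7/25, 9/25)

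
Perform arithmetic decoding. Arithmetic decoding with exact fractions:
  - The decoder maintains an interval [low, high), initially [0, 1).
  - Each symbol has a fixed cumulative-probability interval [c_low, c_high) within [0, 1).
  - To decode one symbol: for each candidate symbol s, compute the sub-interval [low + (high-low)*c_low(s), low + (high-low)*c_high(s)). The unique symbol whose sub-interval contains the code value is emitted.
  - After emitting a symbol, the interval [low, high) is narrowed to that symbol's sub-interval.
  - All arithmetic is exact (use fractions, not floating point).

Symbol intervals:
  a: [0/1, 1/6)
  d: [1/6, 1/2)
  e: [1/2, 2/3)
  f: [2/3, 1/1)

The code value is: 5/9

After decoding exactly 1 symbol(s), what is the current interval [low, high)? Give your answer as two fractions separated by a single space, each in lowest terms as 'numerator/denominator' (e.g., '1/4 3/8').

Step 1: interval [0/1, 1/1), width = 1/1 - 0/1 = 1/1
  'a': [0/1 + 1/1*0/1, 0/1 + 1/1*1/6) = [0/1, 1/6)
  'd': [0/1 + 1/1*1/6, 0/1 + 1/1*1/2) = [1/6, 1/2)
  'e': [0/1 + 1/1*1/2, 0/1 + 1/1*2/3) = [1/2, 2/3) <- contains code 5/9
  'f': [0/1 + 1/1*2/3, 0/1 + 1/1*1/1) = [2/3, 1/1)
  emit 'e', narrow to [1/2, 2/3)

Answer: 1/2 2/3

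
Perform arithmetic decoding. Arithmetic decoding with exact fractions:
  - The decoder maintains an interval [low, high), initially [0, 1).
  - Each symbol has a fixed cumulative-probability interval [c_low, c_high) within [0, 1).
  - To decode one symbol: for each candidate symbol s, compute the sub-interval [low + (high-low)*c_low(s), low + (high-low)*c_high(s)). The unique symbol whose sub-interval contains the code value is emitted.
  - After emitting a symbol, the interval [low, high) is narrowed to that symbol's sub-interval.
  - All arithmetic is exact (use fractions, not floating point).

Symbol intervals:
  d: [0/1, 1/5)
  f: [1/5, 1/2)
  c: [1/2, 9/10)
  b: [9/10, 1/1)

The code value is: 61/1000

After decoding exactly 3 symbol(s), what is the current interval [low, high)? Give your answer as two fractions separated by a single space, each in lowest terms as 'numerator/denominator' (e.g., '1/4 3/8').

Step 1: interval [0/1, 1/1), width = 1/1 - 0/1 = 1/1
  'd': [0/1 + 1/1*0/1, 0/1 + 1/1*1/5) = [0/1, 1/5) <- contains code 61/1000
  'f': [0/1 + 1/1*1/5, 0/1 + 1/1*1/2) = [1/5, 1/2)
  'c': [0/1 + 1/1*1/2, 0/1 + 1/1*9/10) = [1/2, 9/10)
  'b': [0/1 + 1/1*9/10, 0/1 + 1/1*1/1) = [9/10, 1/1)
  emit 'd', narrow to [0/1, 1/5)
Step 2: interval [0/1, 1/5), width = 1/5 - 0/1 = 1/5
  'd': [0/1 + 1/5*0/1, 0/1 + 1/5*1/5) = [0/1, 1/25)
  'f': [0/1 + 1/5*1/5, 0/1 + 1/5*1/2) = [1/25, 1/10) <- contains code 61/1000
  'c': [0/1 + 1/5*1/2, 0/1 + 1/5*9/10) = [1/10, 9/50)
  'b': [0/1 + 1/5*9/10, 0/1 + 1/5*1/1) = [9/50, 1/5)
  emit 'f', narrow to [1/25, 1/10)
Step 3: interval [1/25, 1/10), width = 1/10 - 1/25 = 3/50
  'd': [1/25 + 3/50*0/1, 1/25 + 3/50*1/5) = [1/25, 13/250)
  'f': [1/25 + 3/50*1/5, 1/25 + 3/50*1/2) = [13/250, 7/100) <- contains code 61/1000
  'c': [1/25 + 3/50*1/2, 1/25 + 3/50*9/10) = [7/100, 47/500)
  'b': [1/25 + 3/50*9/10, 1/25 + 3/50*1/1) = [47/500, 1/10)
  emit 'f', narrow to [13/250, 7/100)

Answer: 13/250 7/100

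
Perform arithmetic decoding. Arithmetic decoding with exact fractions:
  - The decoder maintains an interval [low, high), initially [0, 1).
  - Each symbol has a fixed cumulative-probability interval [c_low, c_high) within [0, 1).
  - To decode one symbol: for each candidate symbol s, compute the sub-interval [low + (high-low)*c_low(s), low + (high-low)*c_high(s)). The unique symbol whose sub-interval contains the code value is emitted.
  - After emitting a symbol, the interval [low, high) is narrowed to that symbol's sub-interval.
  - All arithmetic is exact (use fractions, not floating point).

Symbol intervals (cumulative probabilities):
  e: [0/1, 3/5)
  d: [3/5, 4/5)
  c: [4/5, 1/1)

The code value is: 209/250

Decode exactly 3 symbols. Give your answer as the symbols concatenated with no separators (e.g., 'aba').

Answer: cee

Derivation:
Step 1: interval [0/1, 1/1), width = 1/1 - 0/1 = 1/1
  'e': [0/1 + 1/1*0/1, 0/1 + 1/1*3/5) = [0/1, 3/5)
  'd': [0/1 + 1/1*3/5, 0/1 + 1/1*4/5) = [3/5, 4/5)
  'c': [0/1 + 1/1*4/5, 0/1 + 1/1*1/1) = [4/5, 1/1) <- contains code 209/250
  emit 'c', narrow to [4/5, 1/1)
Step 2: interval [4/5, 1/1), width = 1/1 - 4/5 = 1/5
  'e': [4/5 + 1/5*0/1, 4/5 + 1/5*3/5) = [4/5, 23/25) <- contains code 209/250
  'd': [4/5 + 1/5*3/5, 4/5 + 1/5*4/5) = [23/25, 24/25)
  'c': [4/5 + 1/5*4/5, 4/5 + 1/5*1/1) = [24/25, 1/1)
  emit 'e', narrow to [4/5, 23/25)
Step 3: interval [4/5, 23/25), width = 23/25 - 4/5 = 3/25
  'e': [4/5 + 3/25*0/1, 4/5 + 3/25*3/5) = [4/5, 109/125) <- contains code 209/250
  'd': [4/5 + 3/25*3/5, 4/5 + 3/25*4/5) = [109/125, 112/125)
  'c': [4/5 + 3/25*4/5, 4/5 + 3/25*1/1) = [112/125, 23/25)
  emit 'e', narrow to [4/5, 109/125)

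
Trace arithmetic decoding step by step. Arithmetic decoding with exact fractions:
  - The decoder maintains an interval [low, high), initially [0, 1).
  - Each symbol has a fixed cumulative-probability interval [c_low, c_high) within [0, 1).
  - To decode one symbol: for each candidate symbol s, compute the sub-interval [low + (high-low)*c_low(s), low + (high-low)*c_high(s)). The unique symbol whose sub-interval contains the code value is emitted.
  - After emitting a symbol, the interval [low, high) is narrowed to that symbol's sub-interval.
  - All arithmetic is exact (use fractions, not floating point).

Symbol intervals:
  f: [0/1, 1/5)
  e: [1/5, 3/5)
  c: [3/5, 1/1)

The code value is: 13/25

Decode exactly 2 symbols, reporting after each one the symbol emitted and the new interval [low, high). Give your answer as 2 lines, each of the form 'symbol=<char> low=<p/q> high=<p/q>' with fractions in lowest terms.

Step 1: interval [0/1, 1/1), width = 1/1 - 0/1 = 1/1
  'f': [0/1 + 1/1*0/1, 0/1 + 1/1*1/5) = [0/1, 1/5)
  'e': [0/1 + 1/1*1/5, 0/1 + 1/1*3/5) = [1/5, 3/5) <- contains code 13/25
  'c': [0/1 + 1/1*3/5, 0/1 + 1/1*1/1) = [3/5, 1/1)
  emit 'e', narrow to [1/5, 3/5)
Step 2: interval [1/5, 3/5), width = 3/5 - 1/5 = 2/5
  'f': [1/5 + 2/5*0/1, 1/5 + 2/5*1/5) = [1/5, 7/25)
  'e': [1/5 + 2/5*1/5, 1/5 + 2/5*3/5) = [7/25, 11/25)
  'c': [1/5 + 2/5*3/5, 1/5 + 2/5*1/1) = [11/25, 3/5) <- contains code 13/25
  emit 'c', narrow to [11/25, 3/5)

Answer: symbol=e low=1/5 high=3/5
symbol=c low=11/25 high=3/5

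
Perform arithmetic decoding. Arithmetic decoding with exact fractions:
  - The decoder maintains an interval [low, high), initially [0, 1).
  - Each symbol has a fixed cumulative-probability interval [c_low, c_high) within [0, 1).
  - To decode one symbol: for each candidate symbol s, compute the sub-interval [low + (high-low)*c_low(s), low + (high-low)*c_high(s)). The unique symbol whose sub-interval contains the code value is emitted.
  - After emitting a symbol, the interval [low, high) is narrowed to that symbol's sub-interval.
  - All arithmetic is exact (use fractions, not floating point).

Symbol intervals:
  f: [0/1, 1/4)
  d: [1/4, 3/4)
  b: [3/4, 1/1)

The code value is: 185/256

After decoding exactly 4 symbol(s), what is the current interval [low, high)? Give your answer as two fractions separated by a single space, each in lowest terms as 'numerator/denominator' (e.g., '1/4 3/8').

Step 1: interval [0/1, 1/1), width = 1/1 - 0/1 = 1/1
  'f': [0/1 + 1/1*0/1, 0/1 + 1/1*1/4) = [0/1, 1/4)
  'd': [0/1 + 1/1*1/4, 0/1 + 1/1*3/4) = [1/4, 3/4) <- contains code 185/256
  'b': [0/1 + 1/1*3/4, 0/1 + 1/1*1/1) = [3/4, 1/1)
  emit 'd', narrow to [1/4, 3/4)
Step 2: interval [1/4, 3/4), width = 3/4 - 1/4 = 1/2
  'f': [1/4 + 1/2*0/1, 1/4 + 1/2*1/4) = [1/4, 3/8)
  'd': [1/4 + 1/2*1/4, 1/4 + 1/2*3/4) = [3/8, 5/8)
  'b': [1/4 + 1/2*3/4, 1/4 + 1/2*1/1) = [5/8, 3/4) <- contains code 185/256
  emit 'b', narrow to [5/8, 3/4)
Step 3: interval [5/8, 3/4), width = 3/4 - 5/8 = 1/8
  'f': [5/8 + 1/8*0/1, 5/8 + 1/8*1/4) = [5/8, 21/32)
  'd': [5/8 + 1/8*1/4, 5/8 + 1/8*3/4) = [21/32, 23/32)
  'b': [5/8 + 1/8*3/4, 5/8 + 1/8*1/1) = [23/32, 3/4) <- contains code 185/256
  emit 'b', narrow to [23/32, 3/4)
Step 4: interval [23/32, 3/4), width = 3/4 - 23/32 = 1/32
  'f': [23/32 + 1/32*0/1, 23/32 + 1/32*1/4) = [23/32, 93/128) <- contains code 185/256
  'd': [23/32 + 1/32*1/4, 23/32 + 1/32*3/4) = [93/128, 95/128)
  'b': [23/32 + 1/32*3/4, 23/32 + 1/32*1/1) = [95/128, 3/4)
  emit 'f', narrow to [23/32, 93/128)

Answer: 23/32 93/128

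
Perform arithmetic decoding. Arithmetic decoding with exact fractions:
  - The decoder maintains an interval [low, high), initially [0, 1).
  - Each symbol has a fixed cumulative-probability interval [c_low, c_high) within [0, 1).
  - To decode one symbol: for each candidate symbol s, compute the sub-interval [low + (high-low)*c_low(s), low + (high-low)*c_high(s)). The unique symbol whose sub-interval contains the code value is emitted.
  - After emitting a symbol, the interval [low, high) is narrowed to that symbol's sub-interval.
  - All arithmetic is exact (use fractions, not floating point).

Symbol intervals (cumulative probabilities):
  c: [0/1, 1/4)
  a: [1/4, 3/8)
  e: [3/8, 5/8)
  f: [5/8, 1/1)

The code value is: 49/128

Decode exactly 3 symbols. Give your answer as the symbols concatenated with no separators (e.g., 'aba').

Step 1: interval [0/1, 1/1), width = 1/1 - 0/1 = 1/1
  'c': [0/1 + 1/1*0/1, 0/1 + 1/1*1/4) = [0/1, 1/4)
  'a': [0/1 + 1/1*1/4, 0/1 + 1/1*3/8) = [1/4, 3/8)
  'e': [0/1 + 1/1*3/8, 0/1 + 1/1*5/8) = [3/8, 5/8) <- contains code 49/128
  'f': [0/1 + 1/1*5/8, 0/1 + 1/1*1/1) = [5/8, 1/1)
  emit 'e', narrow to [3/8, 5/8)
Step 2: interval [3/8, 5/8), width = 5/8 - 3/8 = 1/4
  'c': [3/8 + 1/4*0/1, 3/8 + 1/4*1/4) = [3/8, 7/16) <- contains code 49/128
  'a': [3/8 + 1/4*1/4, 3/8 + 1/4*3/8) = [7/16, 15/32)
  'e': [3/8 + 1/4*3/8, 3/8 + 1/4*5/8) = [15/32, 17/32)
  'f': [3/8 + 1/4*5/8, 3/8 + 1/4*1/1) = [17/32, 5/8)
  emit 'c', narrow to [3/8, 7/16)
Step 3: interval [3/8, 7/16), width = 7/16 - 3/8 = 1/16
  'c': [3/8 + 1/16*0/1, 3/8 + 1/16*1/4) = [3/8, 25/64) <- contains code 49/128
  'a': [3/8 + 1/16*1/4, 3/8 + 1/16*3/8) = [25/64, 51/128)
  'e': [3/8 + 1/16*3/8, 3/8 + 1/16*5/8) = [51/128, 53/128)
  'f': [3/8 + 1/16*5/8, 3/8 + 1/16*1/1) = [53/128, 7/16)
  emit 'c', narrow to [3/8, 25/64)

Answer: ecc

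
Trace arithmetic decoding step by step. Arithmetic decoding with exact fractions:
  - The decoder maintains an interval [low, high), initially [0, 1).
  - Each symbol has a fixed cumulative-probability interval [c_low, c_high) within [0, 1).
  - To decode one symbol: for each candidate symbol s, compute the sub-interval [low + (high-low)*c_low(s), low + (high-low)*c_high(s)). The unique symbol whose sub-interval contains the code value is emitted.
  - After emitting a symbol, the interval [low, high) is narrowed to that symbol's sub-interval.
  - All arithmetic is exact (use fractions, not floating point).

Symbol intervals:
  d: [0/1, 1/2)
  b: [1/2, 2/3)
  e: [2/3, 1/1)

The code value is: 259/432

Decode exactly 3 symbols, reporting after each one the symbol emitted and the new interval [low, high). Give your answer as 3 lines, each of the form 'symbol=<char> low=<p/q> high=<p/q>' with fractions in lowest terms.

Step 1: interval [0/1, 1/1), width = 1/1 - 0/1 = 1/1
  'd': [0/1 + 1/1*0/1, 0/1 + 1/1*1/2) = [0/1, 1/2)
  'b': [0/1 + 1/1*1/2, 0/1 + 1/1*2/3) = [1/2, 2/3) <- contains code 259/432
  'e': [0/1 + 1/1*2/3, 0/1 + 1/1*1/1) = [2/3, 1/1)
  emit 'b', narrow to [1/2, 2/3)
Step 2: interval [1/2, 2/3), width = 2/3 - 1/2 = 1/6
  'd': [1/2 + 1/6*0/1, 1/2 + 1/6*1/2) = [1/2, 7/12)
  'b': [1/2 + 1/6*1/2, 1/2 + 1/6*2/3) = [7/12, 11/18) <- contains code 259/432
  'e': [1/2 + 1/6*2/3, 1/2 + 1/6*1/1) = [11/18, 2/3)
  emit 'b', narrow to [7/12, 11/18)
Step 3: interval [7/12, 11/18), width = 11/18 - 7/12 = 1/36
  'd': [7/12 + 1/36*0/1, 7/12 + 1/36*1/2) = [7/12, 43/72)
  'b': [7/12 + 1/36*1/2, 7/12 + 1/36*2/3) = [43/72, 65/108) <- contains code 259/432
  'e': [7/12 + 1/36*2/3, 7/12 + 1/36*1/1) = [65/108, 11/18)
  emit 'b', narrow to [43/72, 65/108)

Answer: symbol=b low=1/2 high=2/3
symbol=b low=7/12 high=11/18
symbol=b low=43/72 high=65/108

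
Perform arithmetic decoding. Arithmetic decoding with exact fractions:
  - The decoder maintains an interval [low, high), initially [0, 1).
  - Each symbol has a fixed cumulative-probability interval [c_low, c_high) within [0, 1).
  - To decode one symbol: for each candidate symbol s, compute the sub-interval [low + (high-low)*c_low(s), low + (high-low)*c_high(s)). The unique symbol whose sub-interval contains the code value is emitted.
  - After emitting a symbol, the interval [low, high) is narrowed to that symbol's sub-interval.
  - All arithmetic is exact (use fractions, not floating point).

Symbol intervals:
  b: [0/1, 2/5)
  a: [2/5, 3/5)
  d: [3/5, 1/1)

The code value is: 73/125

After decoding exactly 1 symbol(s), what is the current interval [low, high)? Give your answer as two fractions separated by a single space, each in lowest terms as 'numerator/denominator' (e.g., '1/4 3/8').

Answer: 2/5 3/5

Derivation:
Step 1: interval [0/1, 1/1), width = 1/1 - 0/1 = 1/1
  'b': [0/1 + 1/1*0/1, 0/1 + 1/1*2/5) = [0/1, 2/5)
  'a': [0/1 + 1/1*2/5, 0/1 + 1/1*3/5) = [2/5, 3/5) <- contains code 73/125
  'd': [0/1 + 1/1*3/5, 0/1 + 1/1*1/1) = [3/5, 1/1)
  emit 'a', narrow to [2/5, 3/5)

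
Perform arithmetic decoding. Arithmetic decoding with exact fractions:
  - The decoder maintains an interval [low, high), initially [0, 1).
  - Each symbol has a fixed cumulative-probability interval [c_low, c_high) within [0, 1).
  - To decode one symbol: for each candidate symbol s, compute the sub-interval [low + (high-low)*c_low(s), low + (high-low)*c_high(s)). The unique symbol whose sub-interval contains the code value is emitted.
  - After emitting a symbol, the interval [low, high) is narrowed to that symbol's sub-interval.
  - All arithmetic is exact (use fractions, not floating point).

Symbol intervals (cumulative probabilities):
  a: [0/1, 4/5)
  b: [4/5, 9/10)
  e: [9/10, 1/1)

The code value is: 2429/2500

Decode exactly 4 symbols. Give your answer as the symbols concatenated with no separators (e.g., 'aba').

Answer: eabe

Derivation:
Step 1: interval [0/1, 1/1), width = 1/1 - 0/1 = 1/1
  'a': [0/1 + 1/1*0/1, 0/1 + 1/1*4/5) = [0/1, 4/5)
  'b': [0/1 + 1/1*4/5, 0/1 + 1/1*9/10) = [4/5, 9/10)
  'e': [0/1 + 1/1*9/10, 0/1 + 1/1*1/1) = [9/10, 1/1) <- contains code 2429/2500
  emit 'e', narrow to [9/10, 1/1)
Step 2: interval [9/10, 1/1), width = 1/1 - 9/10 = 1/10
  'a': [9/10 + 1/10*0/1, 9/10 + 1/10*4/5) = [9/10, 49/50) <- contains code 2429/2500
  'b': [9/10 + 1/10*4/5, 9/10 + 1/10*9/10) = [49/50, 99/100)
  'e': [9/10 + 1/10*9/10, 9/10 + 1/10*1/1) = [99/100, 1/1)
  emit 'a', narrow to [9/10, 49/50)
Step 3: interval [9/10, 49/50), width = 49/50 - 9/10 = 2/25
  'a': [9/10 + 2/25*0/1, 9/10 + 2/25*4/5) = [9/10, 241/250)
  'b': [9/10 + 2/25*4/5, 9/10 + 2/25*9/10) = [241/250, 243/250) <- contains code 2429/2500
  'e': [9/10 + 2/25*9/10, 9/10 + 2/25*1/1) = [243/250, 49/50)
  emit 'b', narrow to [241/250, 243/250)
Step 4: interval [241/250, 243/250), width = 243/250 - 241/250 = 1/125
  'a': [241/250 + 1/125*0/1, 241/250 + 1/125*4/5) = [241/250, 1213/1250)
  'b': [241/250 + 1/125*4/5, 241/250 + 1/125*9/10) = [1213/1250, 607/625)
  'e': [241/250 + 1/125*9/10, 241/250 + 1/125*1/1) = [607/625, 243/250) <- contains code 2429/2500
  emit 'e', narrow to [607/625, 243/250)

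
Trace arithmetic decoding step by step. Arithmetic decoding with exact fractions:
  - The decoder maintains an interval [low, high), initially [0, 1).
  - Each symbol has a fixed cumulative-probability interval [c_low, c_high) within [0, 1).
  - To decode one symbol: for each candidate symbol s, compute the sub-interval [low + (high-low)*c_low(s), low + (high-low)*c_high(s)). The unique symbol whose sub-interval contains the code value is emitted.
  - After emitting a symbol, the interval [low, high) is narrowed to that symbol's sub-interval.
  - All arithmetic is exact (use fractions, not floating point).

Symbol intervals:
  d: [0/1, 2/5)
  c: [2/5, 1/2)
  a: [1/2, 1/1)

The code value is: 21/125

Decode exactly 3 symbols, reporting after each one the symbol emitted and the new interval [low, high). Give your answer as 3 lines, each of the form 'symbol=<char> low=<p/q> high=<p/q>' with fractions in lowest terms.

Step 1: interval [0/1, 1/1), width = 1/1 - 0/1 = 1/1
  'd': [0/1 + 1/1*0/1, 0/1 + 1/1*2/5) = [0/1, 2/5) <- contains code 21/125
  'c': [0/1 + 1/1*2/5, 0/1 + 1/1*1/2) = [2/5, 1/2)
  'a': [0/1 + 1/1*1/2, 0/1 + 1/1*1/1) = [1/2, 1/1)
  emit 'd', narrow to [0/1, 2/5)
Step 2: interval [0/1, 2/5), width = 2/5 - 0/1 = 2/5
  'd': [0/1 + 2/5*0/1, 0/1 + 2/5*2/5) = [0/1, 4/25)
  'c': [0/1 + 2/5*2/5, 0/1 + 2/5*1/2) = [4/25, 1/5) <- contains code 21/125
  'a': [0/1 + 2/5*1/2, 0/1 + 2/5*1/1) = [1/5, 2/5)
  emit 'c', narrow to [4/25, 1/5)
Step 3: interval [4/25, 1/5), width = 1/5 - 4/25 = 1/25
  'd': [4/25 + 1/25*0/1, 4/25 + 1/25*2/5) = [4/25, 22/125) <- contains code 21/125
  'c': [4/25 + 1/25*2/5, 4/25 + 1/25*1/2) = [22/125, 9/50)
  'a': [4/25 + 1/25*1/2, 4/25 + 1/25*1/1) = [9/50, 1/5)
  emit 'd', narrow to [4/25, 22/125)

Answer: symbol=d low=0/1 high=2/5
symbol=c low=4/25 high=1/5
symbol=d low=4/25 high=22/125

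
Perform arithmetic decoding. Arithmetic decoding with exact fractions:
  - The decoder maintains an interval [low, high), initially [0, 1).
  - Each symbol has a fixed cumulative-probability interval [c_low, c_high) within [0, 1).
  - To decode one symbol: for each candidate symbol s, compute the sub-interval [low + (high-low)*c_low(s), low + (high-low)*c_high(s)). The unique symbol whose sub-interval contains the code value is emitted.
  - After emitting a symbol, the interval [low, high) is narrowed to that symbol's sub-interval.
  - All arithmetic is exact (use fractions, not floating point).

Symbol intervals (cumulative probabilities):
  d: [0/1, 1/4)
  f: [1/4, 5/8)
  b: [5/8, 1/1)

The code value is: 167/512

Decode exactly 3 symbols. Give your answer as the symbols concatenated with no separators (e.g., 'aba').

Step 1: interval [0/1, 1/1), width = 1/1 - 0/1 = 1/1
  'd': [0/1 + 1/1*0/1, 0/1 + 1/1*1/4) = [0/1, 1/4)
  'f': [0/1 + 1/1*1/4, 0/1 + 1/1*5/8) = [1/4, 5/8) <- contains code 167/512
  'b': [0/1 + 1/1*5/8, 0/1 + 1/1*1/1) = [5/8, 1/1)
  emit 'f', narrow to [1/4, 5/8)
Step 2: interval [1/4, 5/8), width = 5/8 - 1/4 = 3/8
  'd': [1/4 + 3/8*0/1, 1/4 + 3/8*1/4) = [1/4, 11/32) <- contains code 167/512
  'f': [1/4 + 3/8*1/4, 1/4 + 3/8*5/8) = [11/32, 31/64)
  'b': [1/4 + 3/8*5/8, 1/4 + 3/8*1/1) = [31/64, 5/8)
  emit 'd', narrow to [1/4, 11/32)
Step 3: interval [1/4, 11/32), width = 11/32 - 1/4 = 3/32
  'd': [1/4 + 3/32*0/1, 1/4 + 3/32*1/4) = [1/4, 35/128)
  'f': [1/4 + 3/32*1/4, 1/4 + 3/32*5/8) = [35/128, 79/256)
  'b': [1/4 + 3/32*5/8, 1/4 + 3/32*1/1) = [79/256, 11/32) <- contains code 167/512
  emit 'b', narrow to [79/256, 11/32)

Answer: fdb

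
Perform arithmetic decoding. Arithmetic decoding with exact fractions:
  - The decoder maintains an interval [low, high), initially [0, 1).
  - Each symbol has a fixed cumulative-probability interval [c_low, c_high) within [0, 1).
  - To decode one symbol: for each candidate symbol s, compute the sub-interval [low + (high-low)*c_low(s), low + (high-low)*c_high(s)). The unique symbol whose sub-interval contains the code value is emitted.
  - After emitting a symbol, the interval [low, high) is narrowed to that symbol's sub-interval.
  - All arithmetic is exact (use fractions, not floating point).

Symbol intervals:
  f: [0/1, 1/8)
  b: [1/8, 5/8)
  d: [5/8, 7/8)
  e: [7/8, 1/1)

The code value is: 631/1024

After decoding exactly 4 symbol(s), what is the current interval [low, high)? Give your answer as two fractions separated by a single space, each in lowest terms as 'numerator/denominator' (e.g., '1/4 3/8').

Step 1: interval [0/1, 1/1), width = 1/1 - 0/1 = 1/1
  'f': [0/1 + 1/1*0/1, 0/1 + 1/1*1/8) = [0/1, 1/8)
  'b': [0/1 + 1/1*1/8, 0/1 + 1/1*5/8) = [1/8, 5/8) <- contains code 631/1024
  'd': [0/1 + 1/1*5/8, 0/1 + 1/1*7/8) = [5/8, 7/8)
  'e': [0/1 + 1/1*7/8, 0/1 + 1/1*1/1) = [7/8, 1/1)
  emit 'b', narrow to [1/8, 5/8)
Step 2: interval [1/8, 5/8), width = 5/8 - 1/8 = 1/2
  'f': [1/8 + 1/2*0/1, 1/8 + 1/2*1/8) = [1/8, 3/16)
  'b': [1/8 + 1/2*1/8, 1/8 + 1/2*5/8) = [3/16, 7/16)
  'd': [1/8 + 1/2*5/8, 1/8 + 1/2*7/8) = [7/16, 9/16)
  'e': [1/8 + 1/2*7/8, 1/8 + 1/2*1/1) = [9/16, 5/8) <- contains code 631/1024
  emit 'e', narrow to [9/16, 5/8)
Step 3: interval [9/16, 5/8), width = 5/8 - 9/16 = 1/16
  'f': [9/16 + 1/16*0/1, 9/16 + 1/16*1/8) = [9/16, 73/128)
  'b': [9/16 + 1/16*1/8, 9/16 + 1/16*5/8) = [73/128, 77/128)
  'd': [9/16 + 1/16*5/8, 9/16 + 1/16*7/8) = [77/128, 79/128) <- contains code 631/1024
  'e': [9/16 + 1/16*7/8, 9/16 + 1/16*1/1) = [79/128, 5/8)
  emit 'd', narrow to [77/128, 79/128)
Step 4: interval [77/128, 79/128), width = 79/128 - 77/128 = 1/64
  'f': [77/128 + 1/64*0/1, 77/128 + 1/64*1/8) = [77/128, 309/512)
  'b': [77/128 + 1/64*1/8, 77/128 + 1/64*5/8) = [309/512, 313/512)
  'd': [77/128 + 1/64*5/8, 77/128 + 1/64*7/8) = [313/512, 315/512)
  'e': [77/128 + 1/64*7/8, 77/128 + 1/64*1/1) = [315/512, 79/128) <- contains code 631/1024
  emit 'e', narrow to [315/512, 79/128)

Answer: 315/512 79/128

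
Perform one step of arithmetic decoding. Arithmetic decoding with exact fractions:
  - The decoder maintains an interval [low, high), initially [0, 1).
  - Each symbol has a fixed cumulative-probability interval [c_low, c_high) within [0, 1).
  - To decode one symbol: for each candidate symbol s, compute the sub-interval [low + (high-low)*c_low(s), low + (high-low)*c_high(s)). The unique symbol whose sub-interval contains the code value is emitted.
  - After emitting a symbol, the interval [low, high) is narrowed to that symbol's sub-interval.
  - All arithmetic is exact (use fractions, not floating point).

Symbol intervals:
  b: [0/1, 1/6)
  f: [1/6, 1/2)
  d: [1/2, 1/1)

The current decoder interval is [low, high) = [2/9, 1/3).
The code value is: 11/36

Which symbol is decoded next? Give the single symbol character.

Interval width = high − low = 1/3 − 2/9 = 1/9
Scaled code = (code − low) / width = (11/36 − 2/9) / 1/9 = 3/4
  b: [0/1, 1/6) 
  f: [1/6, 1/2) 
  d: [1/2, 1/1) ← scaled code falls here ✓

Answer: d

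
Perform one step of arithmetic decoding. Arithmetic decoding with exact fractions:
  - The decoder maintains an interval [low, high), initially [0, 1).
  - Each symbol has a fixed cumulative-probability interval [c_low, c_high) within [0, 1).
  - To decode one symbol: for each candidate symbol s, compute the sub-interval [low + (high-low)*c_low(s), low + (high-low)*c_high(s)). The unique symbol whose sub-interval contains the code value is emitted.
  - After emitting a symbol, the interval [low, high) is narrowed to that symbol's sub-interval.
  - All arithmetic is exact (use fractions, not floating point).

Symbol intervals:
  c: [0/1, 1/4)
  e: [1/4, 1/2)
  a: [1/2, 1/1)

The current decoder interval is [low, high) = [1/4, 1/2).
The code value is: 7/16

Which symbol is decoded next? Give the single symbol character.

Interval width = high − low = 1/2 − 1/4 = 1/4
Scaled code = (code − low) / width = (7/16 − 1/4) / 1/4 = 3/4
  c: [0/1, 1/4) 
  e: [1/4, 1/2) 
  a: [1/2, 1/1) ← scaled code falls here ✓

Answer: a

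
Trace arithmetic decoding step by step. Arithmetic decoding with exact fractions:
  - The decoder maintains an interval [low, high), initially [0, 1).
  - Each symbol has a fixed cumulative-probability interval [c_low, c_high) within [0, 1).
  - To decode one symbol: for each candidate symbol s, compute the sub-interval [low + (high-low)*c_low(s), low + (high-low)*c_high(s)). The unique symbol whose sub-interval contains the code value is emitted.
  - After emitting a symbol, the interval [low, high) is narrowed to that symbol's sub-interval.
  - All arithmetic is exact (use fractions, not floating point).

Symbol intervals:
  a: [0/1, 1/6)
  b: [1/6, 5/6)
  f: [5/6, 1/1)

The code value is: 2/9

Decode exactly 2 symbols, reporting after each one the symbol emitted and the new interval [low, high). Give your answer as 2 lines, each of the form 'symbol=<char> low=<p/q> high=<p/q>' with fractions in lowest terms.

Answer: symbol=b low=1/6 high=5/6
symbol=a low=1/6 high=5/18

Derivation:
Step 1: interval [0/1, 1/1), width = 1/1 - 0/1 = 1/1
  'a': [0/1 + 1/1*0/1, 0/1 + 1/1*1/6) = [0/1, 1/6)
  'b': [0/1 + 1/1*1/6, 0/1 + 1/1*5/6) = [1/6, 5/6) <- contains code 2/9
  'f': [0/1 + 1/1*5/6, 0/1 + 1/1*1/1) = [5/6, 1/1)
  emit 'b', narrow to [1/6, 5/6)
Step 2: interval [1/6, 5/6), width = 5/6 - 1/6 = 2/3
  'a': [1/6 + 2/3*0/1, 1/6 + 2/3*1/6) = [1/6, 5/18) <- contains code 2/9
  'b': [1/6 + 2/3*1/6, 1/6 + 2/3*5/6) = [5/18, 13/18)
  'f': [1/6 + 2/3*5/6, 1/6 + 2/3*1/1) = [13/18, 5/6)
  emit 'a', narrow to [1/6, 5/18)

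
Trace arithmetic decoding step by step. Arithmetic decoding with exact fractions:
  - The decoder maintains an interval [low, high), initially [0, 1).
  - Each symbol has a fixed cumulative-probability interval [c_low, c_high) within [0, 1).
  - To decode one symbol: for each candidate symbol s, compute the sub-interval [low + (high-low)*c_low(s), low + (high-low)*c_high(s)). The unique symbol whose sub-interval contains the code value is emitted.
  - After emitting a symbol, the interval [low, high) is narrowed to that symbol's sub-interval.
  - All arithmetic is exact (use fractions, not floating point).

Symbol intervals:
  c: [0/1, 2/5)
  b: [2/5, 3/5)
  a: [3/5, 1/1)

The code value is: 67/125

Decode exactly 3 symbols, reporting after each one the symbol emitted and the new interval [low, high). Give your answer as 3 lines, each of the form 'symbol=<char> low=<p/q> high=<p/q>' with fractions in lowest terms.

Step 1: interval [0/1, 1/1), width = 1/1 - 0/1 = 1/1
  'c': [0/1 + 1/1*0/1, 0/1 + 1/1*2/5) = [0/1, 2/5)
  'b': [0/1 + 1/1*2/5, 0/1 + 1/1*3/5) = [2/5, 3/5) <- contains code 67/125
  'a': [0/1 + 1/1*3/5, 0/1 + 1/1*1/1) = [3/5, 1/1)
  emit 'b', narrow to [2/5, 3/5)
Step 2: interval [2/5, 3/5), width = 3/5 - 2/5 = 1/5
  'c': [2/5 + 1/5*0/1, 2/5 + 1/5*2/5) = [2/5, 12/25)
  'b': [2/5 + 1/5*2/5, 2/5 + 1/5*3/5) = [12/25, 13/25)
  'a': [2/5 + 1/5*3/5, 2/5 + 1/5*1/1) = [13/25, 3/5) <- contains code 67/125
  emit 'a', narrow to [13/25, 3/5)
Step 3: interval [13/25, 3/5), width = 3/5 - 13/25 = 2/25
  'c': [13/25 + 2/25*0/1, 13/25 + 2/25*2/5) = [13/25, 69/125) <- contains code 67/125
  'b': [13/25 + 2/25*2/5, 13/25 + 2/25*3/5) = [69/125, 71/125)
  'a': [13/25 + 2/25*3/5, 13/25 + 2/25*1/1) = [71/125, 3/5)
  emit 'c', narrow to [13/25, 69/125)

Answer: symbol=b low=2/5 high=3/5
symbol=a low=13/25 high=3/5
symbol=c low=13/25 high=69/125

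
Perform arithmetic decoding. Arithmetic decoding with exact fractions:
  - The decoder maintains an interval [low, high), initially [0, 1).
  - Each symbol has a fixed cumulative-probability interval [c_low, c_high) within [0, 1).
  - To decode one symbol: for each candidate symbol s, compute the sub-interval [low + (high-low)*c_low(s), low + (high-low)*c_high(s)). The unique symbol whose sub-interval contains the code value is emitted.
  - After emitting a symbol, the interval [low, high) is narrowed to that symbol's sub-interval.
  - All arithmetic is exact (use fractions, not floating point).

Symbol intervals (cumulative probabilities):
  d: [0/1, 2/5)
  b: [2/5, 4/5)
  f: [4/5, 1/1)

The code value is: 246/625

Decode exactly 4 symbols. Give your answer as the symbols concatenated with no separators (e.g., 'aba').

Answer: dffb

Derivation:
Step 1: interval [0/1, 1/1), width = 1/1 - 0/1 = 1/1
  'd': [0/1 + 1/1*0/1, 0/1 + 1/1*2/5) = [0/1, 2/5) <- contains code 246/625
  'b': [0/1 + 1/1*2/5, 0/1 + 1/1*4/5) = [2/5, 4/5)
  'f': [0/1 + 1/1*4/5, 0/1 + 1/1*1/1) = [4/5, 1/1)
  emit 'd', narrow to [0/1, 2/5)
Step 2: interval [0/1, 2/5), width = 2/5 - 0/1 = 2/5
  'd': [0/1 + 2/5*0/1, 0/1 + 2/5*2/5) = [0/1, 4/25)
  'b': [0/1 + 2/5*2/5, 0/1 + 2/5*4/5) = [4/25, 8/25)
  'f': [0/1 + 2/5*4/5, 0/1 + 2/5*1/1) = [8/25, 2/5) <- contains code 246/625
  emit 'f', narrow to [8/25, 2/5)
Step 3: interval [8/25, 2/5), width = 2/5 - 8/25 = 2/25
  'd': [8/25 + 2/25*0/1, 8/25 + 2/25*2/5) = [8/25, 44/125)
  'b': [8/25 + 2/25*2/5, 8/25 + 2/25*4/5) = [44/125, 48/125)
  'f': [8/25 + 2/25*4/5, 8/25 + 2/25*1/1) = [48/125, 2/5) <- contains code 246/625
  emit 'f', narrow to [48/125, 2/5)
Step 4: interval [48/125, 2/5), width = 2/5 - 48/125 = 2/125
  'd': [48/125 + 2/125*0/1, 48/125 + 2/125*2/5) = [48/125, 244/625)
  'b': [48/125 + 2/125*2/5, 48/125 + 2/125*4/5) = [244/625, 248/625) <- contains code 246/625
  'f': [48/125 + 2/125*4/5, 48/125 + 2/125*1/1) = [248/625, 2/5)
  emit 'b', narrow to [244/625, 248/625)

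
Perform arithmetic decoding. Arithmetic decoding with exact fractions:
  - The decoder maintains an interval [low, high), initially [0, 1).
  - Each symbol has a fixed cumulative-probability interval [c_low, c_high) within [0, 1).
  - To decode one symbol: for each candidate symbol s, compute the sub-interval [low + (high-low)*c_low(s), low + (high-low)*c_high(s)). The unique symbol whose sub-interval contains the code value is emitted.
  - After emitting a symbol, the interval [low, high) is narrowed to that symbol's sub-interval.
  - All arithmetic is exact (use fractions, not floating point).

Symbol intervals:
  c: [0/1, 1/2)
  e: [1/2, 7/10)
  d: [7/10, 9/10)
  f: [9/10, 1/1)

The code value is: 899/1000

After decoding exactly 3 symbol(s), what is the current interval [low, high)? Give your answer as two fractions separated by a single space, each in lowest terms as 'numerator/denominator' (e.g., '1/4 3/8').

Answer: 449/500 9/10

Derivation:
Step 1: interval [0/1, 1/1), width = 1/1 - 0/1 = 1/1
  'c': [0/1 + 1/1*0/1, 0/1 + 1/1*1/2) = [0/1, 1/2)
  'e': [0/1 + 1/1*1/2, 0/1 + 1/1*7/10) = [1/2, 7/10)
  'd': [0/1 + 1/1*7/10, 0/1 + 1/1*9/10) = [7/10, 9/10) <- contains code 899/1000
  'f': [0/1 + 1/1*9/10, 0/1 + 1/1*1/1) = [9/10, 1/1)
  emit 'd', narrow to [7/10, 9/10)
Step 2: interval [7/10, 9/10), width = 9/10 - 7/10 = 1/5
  'c': [7/10 + 1/5*0/1, 7/10 + 1/5*1/2) = [7/10, 4/5)
  'e': [7/10 + 1/5*1/2, 7/10 + 1/5*7/10) = [4/5, 21/25)
  'd': [7/10 + 1/5*7/10, 7/10 + 1/5*9/10) = [21/25, 22/25)
  'f': [7/10 + 1/5*9/10, 7/10 + 1/5*1/1) = [22/25, 9/10) <- contains code 899/1000
  emit 'f', narrow to [22/25, 9/10)
Step 3: interval [22/25, 9/10), width = 9/10 - 22/25 = 1/50
  'c': [22/25 + 1/50*0/1, 22/25 + 1/50*1/2) = [22/25, 89/100)
  'e': [22/25 + 1/50*1/2, 22/25 + 1/50*7/10) = [89/100, 447/500)
  'd': [22/25 + 1/50*7/10, 22/25 + 1/50*9/10) = [447/500, 449/500)
  'f': [22/25 + 1/50*9/10, 22/25 + 1/50*1/1) = [449/500, 9/10) <- contains code 899/1000
  emit 'f', narrow to [449/500, 9/10)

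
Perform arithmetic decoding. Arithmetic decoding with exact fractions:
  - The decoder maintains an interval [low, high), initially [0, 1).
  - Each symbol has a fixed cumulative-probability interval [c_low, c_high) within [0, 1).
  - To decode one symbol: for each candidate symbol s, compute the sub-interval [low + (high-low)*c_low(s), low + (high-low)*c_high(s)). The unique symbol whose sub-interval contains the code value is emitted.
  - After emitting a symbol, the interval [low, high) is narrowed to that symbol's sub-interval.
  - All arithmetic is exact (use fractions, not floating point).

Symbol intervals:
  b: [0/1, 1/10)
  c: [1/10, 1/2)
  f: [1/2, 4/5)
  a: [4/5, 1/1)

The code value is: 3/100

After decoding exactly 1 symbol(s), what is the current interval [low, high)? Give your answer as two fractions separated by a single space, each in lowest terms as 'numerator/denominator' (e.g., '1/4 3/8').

Answer: 0/1 1/10

Derivation:
Step 1: interval [0/1, 1/1), width = 1/1 - 0/1 = 1/1
  'b': [0/1 + 1/1*0/1, 0/1 + 1/1*1/10) = [0/1, 1/10) <- contains code 3/100
  'c': [0/1 + 1/1*1/10, 0/1 + 1/1*1/2) = [1/10, 1/2)
  'f': [0/1 + 1/1*1/2, 0/1 + 1/1*4/5) = [1/2, 4/5)
  'a': [0/1 + 1/1*4/5, 0/1 + 1/1*1/1) = [4/5, 1/1)
  emit 'b', narrow to [0/1, 1/10)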